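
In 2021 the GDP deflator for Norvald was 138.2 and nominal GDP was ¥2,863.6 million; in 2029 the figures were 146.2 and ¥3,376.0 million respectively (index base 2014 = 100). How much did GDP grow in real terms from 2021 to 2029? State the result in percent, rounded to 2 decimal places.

11.44%

Deflate each year: 2021 → 2863.6/1.382 = 2072.07; 2029 → 3376.0/1.462 = 2309.17.
So real GDP changed by 2309.17/2072.07 − 1 = 0.1144, i.e. 11.44%.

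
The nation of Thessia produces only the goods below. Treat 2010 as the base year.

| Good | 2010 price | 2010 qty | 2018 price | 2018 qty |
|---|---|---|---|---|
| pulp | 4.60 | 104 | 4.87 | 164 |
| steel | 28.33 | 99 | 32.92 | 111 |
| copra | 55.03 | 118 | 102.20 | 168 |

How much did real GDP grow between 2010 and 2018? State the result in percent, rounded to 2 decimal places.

34.44%

Real GDP 2010 = Nominal GDP 2010 = 4.60·104 + 28.33·99 + 55.03·118 = 9776.61.
Real GDP 2018 (at 2010 prices) = 4.60·164 + 28.33·111 + 55.03·168 = 13144.07.
Real growth = 13144.07/9776.61 − 1 = 0.3444.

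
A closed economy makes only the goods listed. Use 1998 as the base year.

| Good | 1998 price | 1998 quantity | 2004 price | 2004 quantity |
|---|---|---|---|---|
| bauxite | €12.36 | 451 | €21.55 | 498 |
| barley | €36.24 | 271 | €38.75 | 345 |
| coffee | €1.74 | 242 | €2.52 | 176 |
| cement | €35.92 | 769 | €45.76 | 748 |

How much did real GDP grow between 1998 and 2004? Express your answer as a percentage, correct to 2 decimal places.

5.51%

Real GDP 1998 = Nominal GDP 1998 = 12.36·451 + 36.24·271 + 1.74·242 + 35.92·769 = 43438.96.
Real GDP 2004 (at 1998 prices) = 12.36·498 + 36.24·345 + 1.74·176 + 35.92·748 = 45832.48.
Real growth = 45832.48/43438.96 − 1 = 0.0551.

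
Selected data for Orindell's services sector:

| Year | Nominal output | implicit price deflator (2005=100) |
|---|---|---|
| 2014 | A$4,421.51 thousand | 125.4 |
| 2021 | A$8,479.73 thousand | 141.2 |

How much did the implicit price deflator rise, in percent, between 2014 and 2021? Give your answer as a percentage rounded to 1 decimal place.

12.6%

Price-level change = 141.2 / 125.4 − 1 = 0.1260.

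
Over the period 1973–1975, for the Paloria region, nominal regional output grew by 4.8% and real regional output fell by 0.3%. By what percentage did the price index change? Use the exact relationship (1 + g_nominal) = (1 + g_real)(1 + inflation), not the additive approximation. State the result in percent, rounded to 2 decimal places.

5.12%

(1 + g_nom) = (1 + g_real)(1 + π), so π = 1.0480 / 0.9970 − 1 = 0.05115.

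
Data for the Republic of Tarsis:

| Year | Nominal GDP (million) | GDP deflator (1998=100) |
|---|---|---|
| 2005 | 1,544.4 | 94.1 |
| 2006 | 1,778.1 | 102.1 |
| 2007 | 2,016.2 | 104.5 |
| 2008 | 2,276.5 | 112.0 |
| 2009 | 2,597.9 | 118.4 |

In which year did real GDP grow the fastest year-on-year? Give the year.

2006: real = 1778.1/1.021 = 1741.53; growth vs 2005 (1641.23) = 6.11%.
2007: real = 2016.2/1.045 = 1929.38; growth vs 2006 (1741.53) = 10.79%.
2008: real = 2276.5/1.120 = 2032.59; growth vs 2007 (1929.38) = 5.35%.
2009: real = 2597.9/1.184 = 2194.17; growth vs 2008 (2032.59) = 7.95%.

2007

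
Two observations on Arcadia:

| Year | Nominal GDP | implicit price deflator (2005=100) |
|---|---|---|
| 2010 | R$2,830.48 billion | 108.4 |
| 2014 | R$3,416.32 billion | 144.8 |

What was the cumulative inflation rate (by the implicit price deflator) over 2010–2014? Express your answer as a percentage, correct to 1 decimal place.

33.6%

Price-level change = 144.8 / 108.4 − 1 = 0.3358.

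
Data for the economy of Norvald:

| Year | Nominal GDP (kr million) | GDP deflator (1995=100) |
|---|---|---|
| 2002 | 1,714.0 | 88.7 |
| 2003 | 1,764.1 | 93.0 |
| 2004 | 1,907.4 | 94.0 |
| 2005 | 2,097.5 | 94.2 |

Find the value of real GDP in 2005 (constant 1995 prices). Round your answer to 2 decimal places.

Real GDP 2005 = 2097.5 / 0.942 = 2226.65.

kr 2,226.65 million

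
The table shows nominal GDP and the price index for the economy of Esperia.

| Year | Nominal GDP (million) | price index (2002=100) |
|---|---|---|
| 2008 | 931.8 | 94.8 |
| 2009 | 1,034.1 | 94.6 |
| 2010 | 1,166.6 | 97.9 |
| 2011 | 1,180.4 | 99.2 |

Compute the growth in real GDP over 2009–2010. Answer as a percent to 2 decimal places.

Real GDP 2009 = 1034.1/0.946 = 1093.13.
Real GDP 2010 = 1166.6/0.979 = 1191.62.
Change = 1191.62/1093.13 − 1 = 0.0901.

9.01%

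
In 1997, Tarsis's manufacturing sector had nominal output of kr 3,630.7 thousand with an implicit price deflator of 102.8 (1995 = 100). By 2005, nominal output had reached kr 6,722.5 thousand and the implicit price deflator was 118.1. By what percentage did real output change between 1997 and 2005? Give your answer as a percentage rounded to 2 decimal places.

Real output 1997 = 3630.7 / 1.028 = 3531.81.
Real output 2005 = 6722.5 / 1.181 = 5692.21.
Real growth = 5692.21 / 3531.81 − 1 = 0.6117.

61.17%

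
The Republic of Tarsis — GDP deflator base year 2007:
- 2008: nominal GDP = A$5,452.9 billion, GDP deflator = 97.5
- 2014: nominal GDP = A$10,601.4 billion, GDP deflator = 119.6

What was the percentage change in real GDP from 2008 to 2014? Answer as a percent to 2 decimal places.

Real GDP 2008 = 5452.9 / 0.975 = 5592.72.
Real GDP 2014 = 10601.4 / 1.196 = 8864.05.
Real growth = 8864.05 / 5592.72 − 1 = 0.5849.

58.49%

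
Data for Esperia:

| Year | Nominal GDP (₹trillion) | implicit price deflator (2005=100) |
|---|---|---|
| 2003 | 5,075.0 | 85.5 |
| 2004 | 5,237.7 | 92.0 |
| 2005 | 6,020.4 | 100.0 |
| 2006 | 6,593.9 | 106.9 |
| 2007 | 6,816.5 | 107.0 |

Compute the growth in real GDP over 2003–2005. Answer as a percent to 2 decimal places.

1.43%

Real GDP 2003 = 5075.0/0.855 = 5935.67.
Real GDP 2005 = 6020.4/1.000 = 6020.40.
Change = 6020.40/5935.67 − 1 = 0.0143.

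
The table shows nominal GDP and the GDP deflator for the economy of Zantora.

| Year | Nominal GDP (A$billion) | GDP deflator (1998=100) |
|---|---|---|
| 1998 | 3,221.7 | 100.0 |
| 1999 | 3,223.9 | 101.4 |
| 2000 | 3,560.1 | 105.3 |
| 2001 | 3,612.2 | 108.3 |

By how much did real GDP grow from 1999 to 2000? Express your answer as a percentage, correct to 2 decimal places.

6.34%

Real GDP 1999 = 3223.9/1.014 = 3179.39.
Real GDP 2000 = 3560.1/1.053 = 3380.91.
Change = 3380.91/3179.39 − 1 = 0.0634.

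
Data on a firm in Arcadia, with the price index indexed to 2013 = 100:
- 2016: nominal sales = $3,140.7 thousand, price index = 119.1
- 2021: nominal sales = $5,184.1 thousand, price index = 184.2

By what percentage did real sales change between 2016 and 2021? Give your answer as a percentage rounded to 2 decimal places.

Real sales 2016 = 3140.7 / 1.191 = 2637.03.
Real sales 2021 = 5184.1 / 1.842 = 2814.39.
Real growth = 2814.39 / 2637.03 − 1 = 0.0673.

6.73%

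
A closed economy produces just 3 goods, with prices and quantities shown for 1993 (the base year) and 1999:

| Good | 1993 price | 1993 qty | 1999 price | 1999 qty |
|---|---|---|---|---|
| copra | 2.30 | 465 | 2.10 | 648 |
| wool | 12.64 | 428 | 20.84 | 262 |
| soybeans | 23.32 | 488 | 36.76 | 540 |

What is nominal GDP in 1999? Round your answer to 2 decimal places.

Nominal GDP 1999 = Σ (p_1999 × q_1999) = 2.10·648 + 20.84·262 + 36.76·540 = 26671.28.

26671.28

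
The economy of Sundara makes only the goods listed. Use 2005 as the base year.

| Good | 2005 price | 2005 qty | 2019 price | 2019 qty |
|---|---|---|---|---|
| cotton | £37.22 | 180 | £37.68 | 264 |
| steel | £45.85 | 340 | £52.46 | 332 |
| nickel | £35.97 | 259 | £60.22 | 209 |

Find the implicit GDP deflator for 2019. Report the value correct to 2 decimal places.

Nominal GDP 2019 = 37.68·264 + 52.46·332 + 60.22·209 = 39950.22.
Real GDP 2019 (at 2005 prices) = 37.22·264 + 45.85·332 + 35.97·209 = 32566.01.
Deflator = Nominal/Real × 100 = 39950.22/32566.01 × 100 = 122.675.

122.67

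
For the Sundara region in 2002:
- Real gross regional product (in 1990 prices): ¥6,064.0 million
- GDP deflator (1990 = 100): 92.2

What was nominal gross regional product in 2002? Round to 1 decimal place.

¥5,591.0 million

Nominal gross regional product = Real × (GDP deflator/100) = 6064.0 × 0.922 = 5591.01.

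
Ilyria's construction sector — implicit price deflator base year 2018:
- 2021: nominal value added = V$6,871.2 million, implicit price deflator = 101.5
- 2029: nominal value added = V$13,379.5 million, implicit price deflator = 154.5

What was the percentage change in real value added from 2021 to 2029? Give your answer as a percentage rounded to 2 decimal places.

Deflate each year: 2021 → 6871.2/1.015 = 6769.66; 2029 → 13379.5/1.545 = 8659.87.
So real value added changed by 8659.87/6769.66 − 1 = 0.2792, i.e. 27.92%.

27.92%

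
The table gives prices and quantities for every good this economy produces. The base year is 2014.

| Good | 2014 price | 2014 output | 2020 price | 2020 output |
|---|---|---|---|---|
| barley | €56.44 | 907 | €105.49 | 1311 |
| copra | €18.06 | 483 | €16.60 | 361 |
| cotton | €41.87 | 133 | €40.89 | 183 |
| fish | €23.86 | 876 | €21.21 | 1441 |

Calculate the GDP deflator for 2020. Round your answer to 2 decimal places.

148.78

Nominal GDP 2020 = 105.49·1311 + 16.60·361 + 40.89·183 + 21.21·1441 = 182336.47.
Real GDP 2020 (at 2014 prices) = 56.44·1311 + 18.06·361 + 41.87·183 + 23.86·1441 = 122556.97.
Deflator = Nominal/Real × 100 = 182336.47/122556.97 × 100 = 148.777.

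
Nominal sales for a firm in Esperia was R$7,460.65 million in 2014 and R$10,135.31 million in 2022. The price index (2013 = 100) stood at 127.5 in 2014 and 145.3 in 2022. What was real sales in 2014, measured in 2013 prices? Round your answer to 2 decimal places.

R$5,851.49 million

Real sales = Nominal / (price index/100) = 7460.65 / 1.275 = 5851.49.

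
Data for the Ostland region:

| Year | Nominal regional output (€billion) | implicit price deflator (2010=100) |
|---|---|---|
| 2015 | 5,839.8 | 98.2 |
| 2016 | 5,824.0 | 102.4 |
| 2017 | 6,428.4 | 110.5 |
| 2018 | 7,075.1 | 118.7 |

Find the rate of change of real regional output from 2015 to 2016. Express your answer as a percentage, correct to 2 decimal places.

Real regional output 2015 = 5839.8/0.982 = 5946.84.
Real regional output 2016 = 5824.0/1.024 = 5687.50.
Change = 5687.50/5946.84 − 1 = -0.0436.

-4.36%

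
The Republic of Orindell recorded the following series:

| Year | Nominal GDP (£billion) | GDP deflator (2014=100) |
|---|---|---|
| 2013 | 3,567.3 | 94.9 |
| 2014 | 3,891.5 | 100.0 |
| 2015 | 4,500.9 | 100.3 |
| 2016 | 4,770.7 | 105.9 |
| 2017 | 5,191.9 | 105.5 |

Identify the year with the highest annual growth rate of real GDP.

2014: real = 3891.5/1.000 = 3891.50; growth vs 2013 (3759.01) = 3.52%.
2015: real = 4500.9/1.003 = 4487.44; growth vs 2014 (3891.50) = 15.31%.
2016: real = 4770.7/1.059 = 4504.91; growth vs 2015 (4487.44) = 0.39%.
2017: real = 5191.9/1.055 = 4921.23; growth vs 2016 (4504.91) = 9.24%.

2015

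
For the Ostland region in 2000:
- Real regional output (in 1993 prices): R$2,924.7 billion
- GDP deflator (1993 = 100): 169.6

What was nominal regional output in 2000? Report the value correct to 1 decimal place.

R$4,960.3 billion

Nominal regional output = Real × (GDP deflator/100) = 2924.7 × 1.696 = 4960.29.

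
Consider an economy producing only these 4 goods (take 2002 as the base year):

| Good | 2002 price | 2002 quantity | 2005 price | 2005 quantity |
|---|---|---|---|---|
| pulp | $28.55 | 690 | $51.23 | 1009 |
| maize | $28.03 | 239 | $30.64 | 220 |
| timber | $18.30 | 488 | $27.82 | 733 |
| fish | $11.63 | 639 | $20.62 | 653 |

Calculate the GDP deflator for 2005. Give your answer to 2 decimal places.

Nominal GDP 2005 = 51.23·1009 + 30.64·220 + 27.82·733 + 20.62·653 = 92288.79.
Real GDP 2005 (at 2002 prices) = 28.55·1009 + 28.03·220 + 18.30·733 + 11.63·653 = 55981.84.
Deflator = Nominal/Real × 100 = 92288.79/55981.84 × 100 = 164.855.

164.85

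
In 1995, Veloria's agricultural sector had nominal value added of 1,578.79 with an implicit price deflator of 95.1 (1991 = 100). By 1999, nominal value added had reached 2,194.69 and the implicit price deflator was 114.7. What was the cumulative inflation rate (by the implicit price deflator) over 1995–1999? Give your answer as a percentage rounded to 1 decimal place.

Price-level change = 114.7 / 95.1 − 1 = 0.2061.

20.6%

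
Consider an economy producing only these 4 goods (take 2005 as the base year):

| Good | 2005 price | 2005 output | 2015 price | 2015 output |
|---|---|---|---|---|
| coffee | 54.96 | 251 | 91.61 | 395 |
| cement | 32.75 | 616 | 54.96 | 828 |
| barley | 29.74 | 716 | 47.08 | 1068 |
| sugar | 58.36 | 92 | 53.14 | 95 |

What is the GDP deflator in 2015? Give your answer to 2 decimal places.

Nominal GDP 2015 = 91.61·395 + 54.96·828 + 47.08·1068 + 53.14·95 = 137022.57.
Real GDP 2015 (at 2005 prices) = 54.96·395 + 32.75·828 + 29.74·1068 + 58.36·95 = 86132.72.
Deflator = Nominal/Real × 100 = 137022.57/86132.72 × 100 = 159.083.

159.08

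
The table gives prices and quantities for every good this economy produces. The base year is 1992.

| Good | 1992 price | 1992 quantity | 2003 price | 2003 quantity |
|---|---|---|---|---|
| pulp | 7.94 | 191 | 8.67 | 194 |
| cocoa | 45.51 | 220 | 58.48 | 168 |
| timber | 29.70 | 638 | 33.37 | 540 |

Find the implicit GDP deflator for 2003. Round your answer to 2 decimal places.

Nominal GDP 2003 = 8.67·194 + 58.48·168 + 33.37·540 = 29526.42.
Real GDP 2003 (at 1992 prices) = 7.94·194 + 45.51·168 + 29.70·540 = 25224.04.
Deflator = Nominal/Real × 100 = 29526.42/25224.04 × 100 = 117.057.

117.06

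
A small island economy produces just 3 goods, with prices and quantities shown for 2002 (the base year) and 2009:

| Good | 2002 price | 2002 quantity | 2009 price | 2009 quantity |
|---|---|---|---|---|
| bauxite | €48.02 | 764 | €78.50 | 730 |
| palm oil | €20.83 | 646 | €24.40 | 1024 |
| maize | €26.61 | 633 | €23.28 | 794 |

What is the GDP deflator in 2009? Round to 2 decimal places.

130.01

Nominal GDP 2009 = 78.50·730 + 24.40·1024 + 23.28·794 = 100774.92.
Real GDP 2009 (at 2002 prices) = 48.02·730 + 20.83·1024 + 26.61·794 = 77512.86.
Deflator = Nominal/Real × 100 = 100774.92/77512.86 × 100 = 130.011.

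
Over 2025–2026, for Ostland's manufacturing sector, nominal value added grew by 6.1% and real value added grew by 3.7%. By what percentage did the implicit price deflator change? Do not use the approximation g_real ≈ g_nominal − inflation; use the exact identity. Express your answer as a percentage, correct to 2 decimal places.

(1 + g_nom) = (1 + g_real)(1 + π), so π = 1.0610 / 1.0370 − 1 = 0.02314.

2.31%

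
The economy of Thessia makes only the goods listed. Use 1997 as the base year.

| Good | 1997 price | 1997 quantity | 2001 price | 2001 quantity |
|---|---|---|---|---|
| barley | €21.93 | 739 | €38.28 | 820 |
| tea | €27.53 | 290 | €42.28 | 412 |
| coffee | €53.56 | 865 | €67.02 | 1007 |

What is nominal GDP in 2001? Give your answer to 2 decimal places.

€116298.10

Nominal GDP 2001 = Σ (p_2001 × q_2001) = 38.28·820 + 42.28·412 + 67.02·1007 = 116298.10.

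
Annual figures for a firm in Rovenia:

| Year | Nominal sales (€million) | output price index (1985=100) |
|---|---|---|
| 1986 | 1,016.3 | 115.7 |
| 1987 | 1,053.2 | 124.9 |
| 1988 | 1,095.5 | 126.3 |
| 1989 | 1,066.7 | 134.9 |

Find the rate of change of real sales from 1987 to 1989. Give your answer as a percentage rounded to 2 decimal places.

-6.23%

Real sales 1987 = 1053.2/1.249 = 843.23.
Real sales 1989 = 1066.7/1.349 = 790.73.
Change = 790.73/843.23 − 1 = -0.0623.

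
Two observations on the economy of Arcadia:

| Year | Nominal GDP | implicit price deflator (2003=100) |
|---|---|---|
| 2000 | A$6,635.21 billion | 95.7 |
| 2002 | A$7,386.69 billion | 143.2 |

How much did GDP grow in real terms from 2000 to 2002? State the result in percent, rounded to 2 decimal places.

-25.60%

Deflate each year: 2000 → 6635.21/0.957 = 6933.34; 2002 → 7386.69/1.432 = 5158.30.
So real GDP changed by 5158.30/6933.34 − 1 = -0.2560, i.e. -25.60%.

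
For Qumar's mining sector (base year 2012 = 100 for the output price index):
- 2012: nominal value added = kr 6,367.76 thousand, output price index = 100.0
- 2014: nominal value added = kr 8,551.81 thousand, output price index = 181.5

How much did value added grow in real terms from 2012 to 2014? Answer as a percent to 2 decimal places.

Real value added 2012 = 6367.76 / 1.000 = 6367.76.
Real value added 2014 = 8551.81 / 1.815 = 4711.74.
Real growth = 4711.74 / 6367.76 − 1 = -0.2601.

-26.01%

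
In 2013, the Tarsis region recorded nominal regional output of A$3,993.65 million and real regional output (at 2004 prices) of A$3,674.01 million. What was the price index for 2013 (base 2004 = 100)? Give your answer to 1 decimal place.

108.7

price index = (Nominal / Real) × 100 = 3993.65 / 3674.01 × 100 = 108.70.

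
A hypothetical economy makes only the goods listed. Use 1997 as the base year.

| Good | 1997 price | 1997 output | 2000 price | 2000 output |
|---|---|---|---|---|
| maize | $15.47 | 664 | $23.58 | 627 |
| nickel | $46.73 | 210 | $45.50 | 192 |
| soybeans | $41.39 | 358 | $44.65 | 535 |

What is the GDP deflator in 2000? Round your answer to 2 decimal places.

116.15

Nominal GDP 2000 = 23.58·627 + 45.50·192 + 44.65·535 = 47408.41.
Real GDP 2000 (at 1997 prices) = 15.47·627 + 46.73·192 + 41.39·535 = 40815.50.
Deflator = Nominal/Real × 100 = 47408.41/40815.50 × 100 = 116.153.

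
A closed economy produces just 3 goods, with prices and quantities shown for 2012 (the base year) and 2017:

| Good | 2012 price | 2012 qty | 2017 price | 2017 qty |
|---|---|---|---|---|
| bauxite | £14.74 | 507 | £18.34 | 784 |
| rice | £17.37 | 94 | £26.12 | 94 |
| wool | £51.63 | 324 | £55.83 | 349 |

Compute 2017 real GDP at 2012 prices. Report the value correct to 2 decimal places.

£31207.81

Real GDP 2017 = Σ (p_2012 × q_2017) = 14.74·784 + 17.37·94 + 51.63·349 = 31207.81.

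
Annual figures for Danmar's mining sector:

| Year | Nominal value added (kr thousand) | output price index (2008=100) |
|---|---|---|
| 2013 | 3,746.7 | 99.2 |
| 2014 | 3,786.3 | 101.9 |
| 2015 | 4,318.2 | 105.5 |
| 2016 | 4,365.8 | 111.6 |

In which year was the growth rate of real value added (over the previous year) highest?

2015

2014: real = 3786.3/1.019 = 3715.70; growth vs 2013 (3776.92) = -1.62%.
2015: real = 4318.2/1.055 = 4093.08; growth vs 2014 (3715.70) = 10.16%.
2016: real = 4365.8/1.116 = 3912.01; growth vs 2015 (4093.08) = -4.42%.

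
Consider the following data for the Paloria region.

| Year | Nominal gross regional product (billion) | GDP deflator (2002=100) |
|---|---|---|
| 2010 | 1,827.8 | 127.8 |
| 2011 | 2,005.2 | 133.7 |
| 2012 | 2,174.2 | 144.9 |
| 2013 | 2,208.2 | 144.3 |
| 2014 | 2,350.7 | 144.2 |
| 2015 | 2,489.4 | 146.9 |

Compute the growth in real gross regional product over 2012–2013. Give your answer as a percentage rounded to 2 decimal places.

Real gross regional product 2012 = 2174.2/1.449 = 1500.48.
Real gross regional product 2013 = 2208.2/1.443 = 1530.28.
Change = 1530.28/1500.48 − 1 = 0.0199.

1.99%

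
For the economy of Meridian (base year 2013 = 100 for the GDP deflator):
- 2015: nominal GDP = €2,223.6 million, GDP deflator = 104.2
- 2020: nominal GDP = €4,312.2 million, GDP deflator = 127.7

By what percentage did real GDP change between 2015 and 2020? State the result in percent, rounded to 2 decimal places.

Deflate each year: 2015 → 2223.6/1.042 = 2133.97; 2020 → 4312.2/1.277 = 3376.82.
So real GDP changed by 3376.82/2133.97 − 1 = 0.5824, i.e. 58.24%.

58.24%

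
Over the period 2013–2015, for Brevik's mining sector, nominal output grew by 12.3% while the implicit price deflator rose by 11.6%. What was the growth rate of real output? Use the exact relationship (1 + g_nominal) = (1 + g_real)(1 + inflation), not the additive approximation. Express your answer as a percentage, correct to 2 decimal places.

(1 + g_nom) = (1 + g_real)(1 + π), so g_real = 1.1230 / 1.1160 − 1 = 0.00627.

0.63%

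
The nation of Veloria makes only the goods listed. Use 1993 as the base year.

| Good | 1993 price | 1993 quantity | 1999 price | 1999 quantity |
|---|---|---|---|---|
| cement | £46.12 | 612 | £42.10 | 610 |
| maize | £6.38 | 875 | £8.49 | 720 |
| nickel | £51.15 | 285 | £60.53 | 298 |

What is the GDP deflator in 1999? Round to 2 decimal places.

103.88

Nominal GDP 1999 = 42.10·610 + 8.49·720 + 60.53·298 = 49831.74.
Real GDP 1999 (at 1993 prices) = 46.12·610 + 6.38·720 + 51.15·298 = 47969.50.
Deflator = Nominal/Real × 100 = 49831.74/47969.50 × 100 = 103.882.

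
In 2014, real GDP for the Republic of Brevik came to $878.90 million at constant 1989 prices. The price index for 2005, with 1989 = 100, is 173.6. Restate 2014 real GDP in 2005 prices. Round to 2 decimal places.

$1,525.77 million

Real GDP in 2005 prices = Real GDP in 1989 prices × (P_2005/P_1989) = 878.90 × 1.736 = 1525.77.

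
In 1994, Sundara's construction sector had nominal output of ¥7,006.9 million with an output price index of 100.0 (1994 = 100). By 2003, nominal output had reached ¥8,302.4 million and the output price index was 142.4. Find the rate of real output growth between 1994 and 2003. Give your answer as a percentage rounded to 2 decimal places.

Real output 1994 = 7006.9 / 1.000 = 7006.90.
Real output 2003 = 8302.4 / 1.424 = 5830.34.
Real growth = 5830.34 / 7006.90 − 1 = -0.1679.

-16.79%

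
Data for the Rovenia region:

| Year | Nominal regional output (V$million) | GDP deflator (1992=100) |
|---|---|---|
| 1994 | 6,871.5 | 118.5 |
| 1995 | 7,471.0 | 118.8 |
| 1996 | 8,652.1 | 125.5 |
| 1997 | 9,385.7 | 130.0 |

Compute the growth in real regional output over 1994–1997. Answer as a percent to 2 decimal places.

Real regional output 1994 = 6871.5/1.185 = 5798.73.
Real regional output 1997 = 9385.7/1.300 = 7219.77.
Change = 7219.77/5798.73 − 1 = 0.2451.

24.51%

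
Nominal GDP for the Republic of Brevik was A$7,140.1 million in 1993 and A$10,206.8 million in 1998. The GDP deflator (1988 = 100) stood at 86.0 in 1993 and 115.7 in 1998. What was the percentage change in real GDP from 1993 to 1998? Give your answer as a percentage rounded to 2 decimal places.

Deflate each year: 1993 → 7140.1/0.860 = 8302.44; 1998 → 10206.8/1.157 = 8821.78.
So real GDP changed by 8821.78/8302.44 − 1 = 0.0626, i.e. 6.26%.

6.26%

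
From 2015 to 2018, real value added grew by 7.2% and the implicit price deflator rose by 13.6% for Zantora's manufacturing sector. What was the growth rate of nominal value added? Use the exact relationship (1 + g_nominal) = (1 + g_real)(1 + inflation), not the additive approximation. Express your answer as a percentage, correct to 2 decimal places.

(1 + g_nom) = (1 + g_real)(1 + π) = 1.0720 × 1.1360 = 1.21779.

21.78%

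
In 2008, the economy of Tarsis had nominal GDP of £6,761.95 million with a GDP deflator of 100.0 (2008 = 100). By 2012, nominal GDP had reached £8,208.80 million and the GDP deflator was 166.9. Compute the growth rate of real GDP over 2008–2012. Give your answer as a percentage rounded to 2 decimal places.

-27.26%

Real GDP 2008 = 6761.95 / 1.000 = 6761.95.
Real GDP 2012 = 8208.80 / 1.669 = 4918.39.
Real growth = 4918.39 / 6761.95 − 1 = -0.2726.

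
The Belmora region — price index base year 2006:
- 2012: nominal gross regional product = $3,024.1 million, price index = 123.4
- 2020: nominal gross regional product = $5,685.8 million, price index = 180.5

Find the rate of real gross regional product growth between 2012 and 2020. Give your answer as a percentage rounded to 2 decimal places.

Deflate each year: 2012 → 3024.1/1.234 = 2450.65; 2020 → 5685.8/1.805 = 3150.03.
So real gross regional product changed by 3150.03/2450.65 − 1 = 0.2854, i.e. 28.54%.

28.54%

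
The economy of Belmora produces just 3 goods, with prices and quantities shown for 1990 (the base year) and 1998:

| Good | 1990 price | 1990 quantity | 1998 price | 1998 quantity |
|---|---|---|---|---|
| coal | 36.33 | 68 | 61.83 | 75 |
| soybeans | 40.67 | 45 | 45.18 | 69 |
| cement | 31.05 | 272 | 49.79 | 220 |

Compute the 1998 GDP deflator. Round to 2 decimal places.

Nominal GDP 1998 = 61.83·75 + 45.18·69 + 49.79·220 = 18708.47.
Real GDP 1998 (at 1990 prices) = 36.33·75 + 40.67·69 + 31.05·220 = 12361.98.
Deflator = Nominal/Real × 100 = 18708.47/12361.98 × 100 = 151.339.

151.34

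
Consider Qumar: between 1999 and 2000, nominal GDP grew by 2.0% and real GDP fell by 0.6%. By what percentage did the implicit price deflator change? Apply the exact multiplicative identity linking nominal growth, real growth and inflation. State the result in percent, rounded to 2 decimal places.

2.62%

(1 + g_nom) = (1 + g_real)(1 + π), so π = 1.0200 / 0.9940 − 1 = 0.02616.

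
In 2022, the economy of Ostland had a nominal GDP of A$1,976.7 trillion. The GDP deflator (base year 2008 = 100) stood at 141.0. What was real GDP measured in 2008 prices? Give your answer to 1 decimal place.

Real GDP = Nominal / (GDP deflator/100) = 1976.7 / 1.410 = 1401.91.

A$1,401.9 trillion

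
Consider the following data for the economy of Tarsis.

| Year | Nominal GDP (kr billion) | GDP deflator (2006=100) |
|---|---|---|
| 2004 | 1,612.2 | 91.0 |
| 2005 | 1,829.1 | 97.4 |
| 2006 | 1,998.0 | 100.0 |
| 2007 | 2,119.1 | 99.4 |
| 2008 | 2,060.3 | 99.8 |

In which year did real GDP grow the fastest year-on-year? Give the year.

2005: real = 1829.1/0.974 = 1877.93; growth vs 2004 (1771.65) = 6.00%.
2006: real = 1998.0/1.000 = 1998.00; growth vs 2005 (1877.93) = 6.39%.
2007: real = 2119.1/0.994 = 2131.89; growth vs 2006 (1998.00) = 6.70%.
2008: real = 2060.3/0.998 = 2064.43; growth vs 2007 (2131.89) = -3.16%.

2007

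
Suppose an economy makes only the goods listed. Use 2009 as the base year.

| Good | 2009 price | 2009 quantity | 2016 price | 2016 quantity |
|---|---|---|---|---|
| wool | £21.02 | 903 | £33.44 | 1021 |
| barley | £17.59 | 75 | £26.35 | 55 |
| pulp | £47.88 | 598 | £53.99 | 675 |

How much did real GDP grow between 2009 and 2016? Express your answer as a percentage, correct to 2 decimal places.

11.88%

Real GDP 2009 = Nominal GDP 2009 = 21.02·903 + 17.59·75 + 47.88·598 = 48932.55.
Real GDP 2016 (at 2009 prices) = 21.02·1021 + 17.59·55 + 47.88·675 = 54747.87.
Real growth = 54747.87/48932.55 − 1 = 0.1188.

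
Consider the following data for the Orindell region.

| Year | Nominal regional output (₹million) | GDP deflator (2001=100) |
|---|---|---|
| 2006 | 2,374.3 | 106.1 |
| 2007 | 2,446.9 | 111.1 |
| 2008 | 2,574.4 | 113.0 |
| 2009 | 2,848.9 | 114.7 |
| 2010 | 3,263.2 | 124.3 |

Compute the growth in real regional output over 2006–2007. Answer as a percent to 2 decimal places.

Real regional output 2006 = 2374.3/1.061 = 2237.79.
Real regional output 2007 = 2446.9/1.111 = 2202.43.
Change = 2202.43/2237.79 − 1 = -0.0158.

-1.58%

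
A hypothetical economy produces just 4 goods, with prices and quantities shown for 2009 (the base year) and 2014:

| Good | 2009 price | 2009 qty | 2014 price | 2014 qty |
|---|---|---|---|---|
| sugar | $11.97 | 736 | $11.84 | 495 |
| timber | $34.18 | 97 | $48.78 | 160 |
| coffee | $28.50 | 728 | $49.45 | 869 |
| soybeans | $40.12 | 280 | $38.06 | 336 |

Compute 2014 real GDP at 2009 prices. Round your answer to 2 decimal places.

Real GDP 2014 = Σ (p_2009 × q_2014) = 11.97·495 + 34.18·160 + 28.50·869 + 40.12·336 = 49640.77.

$49640.77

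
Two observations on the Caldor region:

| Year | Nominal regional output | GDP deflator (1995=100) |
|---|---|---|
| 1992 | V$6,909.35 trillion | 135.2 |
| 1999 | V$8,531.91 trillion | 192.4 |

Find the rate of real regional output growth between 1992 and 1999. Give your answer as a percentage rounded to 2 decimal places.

-13.23%

Real regional output 1992 = 6909.35 / 1.352 = 5110.47.
Real regional output 1999 = 8531.91 / 1.924 = 4434.46.
Real growth = 4434.46 / 5110.47 − 1 = -0.1323.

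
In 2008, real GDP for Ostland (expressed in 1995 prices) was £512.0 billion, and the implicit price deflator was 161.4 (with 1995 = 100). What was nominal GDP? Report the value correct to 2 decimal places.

Nominal GDP = Real × (implicit price deflator/100) = 512.0 × 1.614 = 826.37.

£826.37 billion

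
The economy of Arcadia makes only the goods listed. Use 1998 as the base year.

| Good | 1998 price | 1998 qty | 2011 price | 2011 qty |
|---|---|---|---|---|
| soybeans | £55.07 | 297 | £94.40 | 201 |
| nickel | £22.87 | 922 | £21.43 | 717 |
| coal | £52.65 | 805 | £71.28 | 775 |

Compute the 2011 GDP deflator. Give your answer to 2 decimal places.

131.22

Nominal GDP 2011 = 94.40·201 + 21.43·717 + 71.28·775 = 89581.71.
Real GDP 2011 (at 1998 prices) = 55.07·201 + 22.87·717 + 52.65·775 = 68270.61.
Deflator = Nominal/Real × 100 = 89581.71/68270.61 × 100 = 131.216.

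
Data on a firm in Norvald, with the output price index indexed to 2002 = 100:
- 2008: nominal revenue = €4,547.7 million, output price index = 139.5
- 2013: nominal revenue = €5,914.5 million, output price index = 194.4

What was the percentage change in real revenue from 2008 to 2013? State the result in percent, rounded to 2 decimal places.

Real revenue 2008 = 4547.7 / 1.395 = 3260.00.
Real revenue 2013 = 5914.5 / 1.944 = 3042.44.
Real growth = 3042.44 / 3260.00 − 1 = -0.0667.

-6.67%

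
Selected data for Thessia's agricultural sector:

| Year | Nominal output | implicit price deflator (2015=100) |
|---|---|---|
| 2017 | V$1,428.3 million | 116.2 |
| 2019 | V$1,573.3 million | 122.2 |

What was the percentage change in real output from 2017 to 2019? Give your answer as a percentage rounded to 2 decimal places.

Deflate each year: 2017 → 1428.3/1.162 = 1229.17; 2019 → 1573.3/1.222 = 1287.48.
So real output changed by 1287.48/1229.17 − 1 = 0.0474, i.e. 4.74%.

4.74%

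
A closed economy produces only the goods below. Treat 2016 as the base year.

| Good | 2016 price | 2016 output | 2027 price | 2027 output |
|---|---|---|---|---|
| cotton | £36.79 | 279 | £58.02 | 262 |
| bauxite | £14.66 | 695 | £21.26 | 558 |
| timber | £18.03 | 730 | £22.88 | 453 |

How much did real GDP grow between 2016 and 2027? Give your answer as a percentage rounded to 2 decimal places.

Real GDP 2016 = Nominal GDP 2016 = 36.79·279 + 14.66·695 + 18.03·730 = 33615.01.
Real GDP 2027 (at 2016 prices) = 36.79·262 + 14.66·558 + 18.03·453 = 25986.85.
Real growth = 25986.85/33615.01 − 1 = -0.2269.

-22.69%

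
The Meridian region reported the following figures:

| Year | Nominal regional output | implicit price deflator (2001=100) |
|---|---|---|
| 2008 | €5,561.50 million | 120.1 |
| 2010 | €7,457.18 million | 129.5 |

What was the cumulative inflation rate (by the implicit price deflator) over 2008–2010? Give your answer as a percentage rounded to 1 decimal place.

7.8%

Price-level change = 129.5 / 120.1 − 1 = 0.0783.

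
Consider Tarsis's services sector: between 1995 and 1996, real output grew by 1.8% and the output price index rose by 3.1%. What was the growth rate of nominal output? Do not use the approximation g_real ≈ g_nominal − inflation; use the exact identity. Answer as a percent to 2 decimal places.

4.96%

(1 + g_nom) = (1 + g_real)(1 + π) = 1.0180 × 1.0310 = 1.04956.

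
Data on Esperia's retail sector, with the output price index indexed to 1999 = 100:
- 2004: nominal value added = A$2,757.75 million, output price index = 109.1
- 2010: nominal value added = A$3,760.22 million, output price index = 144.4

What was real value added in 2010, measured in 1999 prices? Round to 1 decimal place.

A$2,604.0 million

Real value added = Nominal / (output price index/100) = 3760.22 / 1.444 = 2604.03.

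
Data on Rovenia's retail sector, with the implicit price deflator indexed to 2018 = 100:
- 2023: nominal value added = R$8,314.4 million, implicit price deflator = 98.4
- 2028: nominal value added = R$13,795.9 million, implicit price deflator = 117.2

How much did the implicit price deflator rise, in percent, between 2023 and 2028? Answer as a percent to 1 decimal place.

Price-level change = 117.2 / 98.4 − 1 = 0.1911.

19.1%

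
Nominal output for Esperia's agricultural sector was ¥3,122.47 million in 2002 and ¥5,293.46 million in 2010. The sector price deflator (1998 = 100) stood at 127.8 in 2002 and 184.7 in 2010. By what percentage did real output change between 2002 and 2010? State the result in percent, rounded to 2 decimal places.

Real output 2002 = 3122.47 / 1.278 = 2443.25.
Real output 2010 = 5293.46 / 1.847 = 2865.98.
Real growth = 2865.98 / 2443.25 − 1 = 0.1730.

17.30%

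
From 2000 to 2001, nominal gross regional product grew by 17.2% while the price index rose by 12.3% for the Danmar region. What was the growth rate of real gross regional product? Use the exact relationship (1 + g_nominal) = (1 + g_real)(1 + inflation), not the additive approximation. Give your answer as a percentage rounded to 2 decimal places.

4.36%

(1 + g_nom) = (1 + g_real)(1 + π), so g_real = 1.1720 / 1.1230 − 1 = 0.04363.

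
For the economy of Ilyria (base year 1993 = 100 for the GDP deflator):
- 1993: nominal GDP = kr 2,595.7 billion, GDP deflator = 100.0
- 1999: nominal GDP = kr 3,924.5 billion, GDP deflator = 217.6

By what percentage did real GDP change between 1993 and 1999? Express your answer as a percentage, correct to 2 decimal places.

-30.52%

Deflate each year: 1993 → 2595.7/1.000 = 2595.70; 1999 → 3924.5/2.176 = 1803.54.
So real GDP changed by 1803.54/2595.70 − 1 = -0.3052, i.e. -30.52%.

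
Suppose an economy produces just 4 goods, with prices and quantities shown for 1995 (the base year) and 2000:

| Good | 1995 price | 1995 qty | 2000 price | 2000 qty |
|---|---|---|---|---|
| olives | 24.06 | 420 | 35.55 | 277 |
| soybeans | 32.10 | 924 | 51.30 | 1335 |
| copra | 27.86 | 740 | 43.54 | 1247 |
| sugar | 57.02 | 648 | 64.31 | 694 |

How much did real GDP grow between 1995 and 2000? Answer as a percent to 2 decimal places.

Real GDP 1995 = Nominal GDP 1995 = 24.06·420 + 32.10·924 + 27.86·740 + 57.02·648 = 97330.96.
Real GDP 2000 (at 1995 prices) = 24.06·277 + 32.10·1335 + 27.86·1247 + 57.02·694 = 123831.42.
Real growth = 123831.42/97330.96 − 1 = 0.2723.

27.23%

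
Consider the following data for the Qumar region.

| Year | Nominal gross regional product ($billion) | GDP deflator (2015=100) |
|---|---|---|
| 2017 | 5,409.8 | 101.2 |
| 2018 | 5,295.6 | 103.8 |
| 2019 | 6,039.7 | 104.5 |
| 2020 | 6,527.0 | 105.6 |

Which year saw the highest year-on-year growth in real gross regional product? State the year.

2019

2018: real = 5295.6/1.038 = 5101.73; growth vs 2017 (5345.65) = -4.56%.
2019: real = 6039.7/1.045 = 5779.62; growth vs 2018 (5101.73) = 13.29%.
2020: real = 6527.0/1.056 = 6180.87; growth vs 2019 (5779.62) = 6.94%.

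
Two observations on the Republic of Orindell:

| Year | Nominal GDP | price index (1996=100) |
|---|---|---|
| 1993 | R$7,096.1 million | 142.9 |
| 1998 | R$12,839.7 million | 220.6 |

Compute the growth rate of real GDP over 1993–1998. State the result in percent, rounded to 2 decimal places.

Real GDP 1993 = 7096.1 / 1.429 = 4965.78.
Real GDP 1998 = 12839.7 / 2.206 = 5820.35.
Real growth = 5820.35 / 4965.78 − 1 = 0.1721.

17.21%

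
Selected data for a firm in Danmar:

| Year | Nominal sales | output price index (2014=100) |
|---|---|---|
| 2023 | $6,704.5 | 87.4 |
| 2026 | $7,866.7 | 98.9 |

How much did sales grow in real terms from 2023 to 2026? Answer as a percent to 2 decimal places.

3.69%

Deflate each year: 2023 → 6704.5/0.874 = 7671.05; 2026 → 7866.7/0.989 = 7954.20.
So real sales changed by 7954.20/7671.05 − 1 = 0.0369, i.e. 3.69%.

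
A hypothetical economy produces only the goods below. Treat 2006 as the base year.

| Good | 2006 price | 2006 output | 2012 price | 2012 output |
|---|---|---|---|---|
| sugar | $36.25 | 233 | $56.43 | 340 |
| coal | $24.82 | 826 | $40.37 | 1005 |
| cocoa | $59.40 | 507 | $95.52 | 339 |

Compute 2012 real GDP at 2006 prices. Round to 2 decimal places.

$57405.70

Real GDP 2012 = Σ (p_2006 × q_2012) = 36.25·340 + 24.82·1005 + 59.40·339 = 57405.70.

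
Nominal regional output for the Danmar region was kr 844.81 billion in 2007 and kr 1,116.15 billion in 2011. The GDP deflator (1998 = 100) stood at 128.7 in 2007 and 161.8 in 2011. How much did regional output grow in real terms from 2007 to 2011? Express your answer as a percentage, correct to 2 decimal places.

5.09%

Deflate each year: 2007 → 844.81/1.287 = 656.42; 2011 → 1116.15/1.618 = 689.83.
So real regional output changed by 689.83/656.42 − 1 = 0.0509, i.e. 5.09%.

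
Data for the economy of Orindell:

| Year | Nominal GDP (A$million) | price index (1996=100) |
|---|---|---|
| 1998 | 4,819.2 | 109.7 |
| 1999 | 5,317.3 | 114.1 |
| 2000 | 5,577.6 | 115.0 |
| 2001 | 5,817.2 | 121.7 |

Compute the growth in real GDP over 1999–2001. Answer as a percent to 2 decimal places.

2.57%

Real GDP 1999 = 5317.3/1.141 = 4660.21.
Real GDP 2001 = 5817.2/1.217 = 4779.95.
Change = 4779.95/4660.21 − 1 = 0.0257.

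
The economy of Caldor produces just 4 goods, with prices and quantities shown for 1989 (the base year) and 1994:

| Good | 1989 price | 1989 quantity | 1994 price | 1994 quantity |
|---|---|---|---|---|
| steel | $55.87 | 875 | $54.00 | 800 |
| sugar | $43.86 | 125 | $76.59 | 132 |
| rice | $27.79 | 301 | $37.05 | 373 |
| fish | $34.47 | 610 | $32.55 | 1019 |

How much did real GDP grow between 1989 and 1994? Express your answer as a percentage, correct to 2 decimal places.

Real GDP 1989 = Nominal GDP 1989 = 55.87·875 + 43.86·125 + 27.79·301 + 34.47·610 = 83760.24.
Real GDP 1994 (at 1989 prices) = 55.87·800 + 43.86·132 + 27.79·373 + 34.47·1019 = 95976.12.
Real growth = 95976.12/83760.24 − 1 = 0.1458.

14.58%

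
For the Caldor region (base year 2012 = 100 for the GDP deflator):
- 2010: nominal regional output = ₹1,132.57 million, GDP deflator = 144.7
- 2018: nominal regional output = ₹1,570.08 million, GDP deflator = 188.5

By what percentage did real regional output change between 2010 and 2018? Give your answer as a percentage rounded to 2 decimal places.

Deflate each year: 2010 → 1132.57/1.447 = 782.70; 2018 → 1570.08/1.885 = 832.93.
So real regional output changed by 832.93/782.70 − 1 = 0.0642, i.e. 6.42%.

6.42%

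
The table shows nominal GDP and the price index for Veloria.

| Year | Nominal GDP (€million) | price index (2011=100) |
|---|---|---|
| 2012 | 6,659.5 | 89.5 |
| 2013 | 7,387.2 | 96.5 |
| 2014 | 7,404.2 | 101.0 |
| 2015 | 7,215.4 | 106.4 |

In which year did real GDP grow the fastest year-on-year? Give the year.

2013

2013: real = 7387.2/0.965 = 7655.13; growth vs 2012 (7440.78) = 2.88%.
2014: real = 7404.2/1.010 = 7330.89; growth vs 2013 (7655.13) = -4.24%.
2015: real = 7215.4/1.064 = 6781.39; growth vs 2014 (7330.89) = -7.50%.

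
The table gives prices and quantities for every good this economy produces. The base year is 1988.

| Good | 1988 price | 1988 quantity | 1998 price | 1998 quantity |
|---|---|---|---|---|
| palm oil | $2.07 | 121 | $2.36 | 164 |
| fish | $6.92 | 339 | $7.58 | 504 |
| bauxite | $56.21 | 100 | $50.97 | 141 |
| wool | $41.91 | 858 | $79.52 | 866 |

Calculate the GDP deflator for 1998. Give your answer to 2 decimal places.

Nominal GDP 1998 = 2.36·164 + 7.58·504 + 50.97·141 + 79.52·866 = 80258.45.
Real GDP 1998 (at 1988 prices) = 2.07·164 + 6.92·504 + 56.21·141 + 41.91·866 = 48046.83.
Deflator = Nominal/Real × 100 = 80258.45/48046.83 × 100 = 167.042.

167.04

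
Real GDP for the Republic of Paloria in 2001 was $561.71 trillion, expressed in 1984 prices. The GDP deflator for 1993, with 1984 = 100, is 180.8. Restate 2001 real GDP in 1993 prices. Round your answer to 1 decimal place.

Real GDP in 1993 prices = Real GDP in 1984 prices × (P_1993/P_1984) = 561.71 × 1.808 = 1015.57.

$1,015.6 trillion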